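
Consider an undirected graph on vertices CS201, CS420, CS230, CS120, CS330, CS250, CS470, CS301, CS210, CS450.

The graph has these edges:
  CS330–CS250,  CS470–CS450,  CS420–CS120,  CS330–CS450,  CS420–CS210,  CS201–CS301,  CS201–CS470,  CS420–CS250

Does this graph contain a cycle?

No

DFS, tracking each vertex's parent; an edge to a visited non-parent vertex closes a cycle.
Start from CS201:
visit CS201 (parent –)
  visit CS301 (parent CS201)
    CS301–CS201: parent, skip
  visit CS470 (parent CS201)
    CS470–CS201: parent, skip
    visit CS450 (parent CS470)
      visit CS330 (parent CS450)
        CS330–CS450: parent, skip
        visit CS250 (parent CS330)
          CS250–CS330: parent, skip
          visit CS420 (parent CS250)
            CS420–CS250: parent, skip
            visit CS120 (parent CS420)
              CS120–CS420: parent, skip
            visit CS210 (parent CS420)
              CS210–CS420: parent, skip
      CS450–CS470: parent, skip
visit CS230 (parent –)
No non-parent visited neighbor found — the graph is a forest.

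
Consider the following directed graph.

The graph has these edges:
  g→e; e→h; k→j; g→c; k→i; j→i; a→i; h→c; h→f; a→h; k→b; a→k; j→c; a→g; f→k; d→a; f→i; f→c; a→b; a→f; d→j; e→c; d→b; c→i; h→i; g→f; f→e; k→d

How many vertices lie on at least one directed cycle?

A vertex is on a directed cycle iff it belongs to a strongly connected component of size ≥ 2 (or has a self-loop).
The vertices on cycles are {a, d, e, f, g, h, k} — 7 in total.

7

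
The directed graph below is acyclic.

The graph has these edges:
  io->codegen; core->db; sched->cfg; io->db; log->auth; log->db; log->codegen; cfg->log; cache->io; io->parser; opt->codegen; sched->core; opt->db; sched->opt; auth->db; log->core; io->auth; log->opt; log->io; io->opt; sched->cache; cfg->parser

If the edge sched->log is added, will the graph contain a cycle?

Adding sched→log creates a cycle iff log can already reach sched.
Explore from log: no path reaches sched. The graph stays acyclic.

No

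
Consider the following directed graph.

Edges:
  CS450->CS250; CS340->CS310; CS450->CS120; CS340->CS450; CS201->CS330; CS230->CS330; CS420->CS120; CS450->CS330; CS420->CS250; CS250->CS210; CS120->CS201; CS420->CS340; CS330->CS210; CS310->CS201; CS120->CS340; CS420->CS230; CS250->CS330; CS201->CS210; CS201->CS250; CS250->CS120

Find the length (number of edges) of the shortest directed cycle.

3

For each vertex v, BFS finds the shortest path from v back to v.
The shortest such closed walk is CS340 → CS450 → CS120 → CS340, length 3.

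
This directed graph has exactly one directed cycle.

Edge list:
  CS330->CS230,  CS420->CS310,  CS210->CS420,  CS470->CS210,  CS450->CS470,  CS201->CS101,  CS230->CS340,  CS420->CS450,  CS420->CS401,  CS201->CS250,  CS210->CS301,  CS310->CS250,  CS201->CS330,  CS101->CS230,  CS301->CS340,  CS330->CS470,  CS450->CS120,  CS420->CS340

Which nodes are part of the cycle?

DFS with gray/black marking from CS470:
CS470 gray
  CS210 gray
    CS420 gray
      CS340 gray
      CS340 black
      CS310 gray
        CS250 gray
        CS250 black
      CS310 black
      CS401 gray
      CS401 black
      CS450 gray
        CS450→CS470: CS470 is gray → back edge
Back edge closes the cycle CS470 → CS210 → CS420 → CS450 → CS470; its vertices are {CS210, CS420, CS450, CS470}.

CS210, CS420, CS450, CS470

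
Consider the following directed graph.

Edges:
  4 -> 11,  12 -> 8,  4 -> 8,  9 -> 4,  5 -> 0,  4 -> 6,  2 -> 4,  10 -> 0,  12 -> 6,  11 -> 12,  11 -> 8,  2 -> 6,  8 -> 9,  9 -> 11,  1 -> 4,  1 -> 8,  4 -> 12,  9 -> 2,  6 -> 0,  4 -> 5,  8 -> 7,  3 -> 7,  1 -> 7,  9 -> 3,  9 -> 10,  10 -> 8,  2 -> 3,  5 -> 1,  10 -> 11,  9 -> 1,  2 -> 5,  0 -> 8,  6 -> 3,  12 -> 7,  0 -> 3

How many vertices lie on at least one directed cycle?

11

A vertex is on a directed cycle iff it belongs to a strongly connected component of size ≥ 2 (or has a self-loop).
The vertices on cycles are {0, 1, 2, 4, 5, 6, 8, 9, 10, 11, 12} — 11 in total.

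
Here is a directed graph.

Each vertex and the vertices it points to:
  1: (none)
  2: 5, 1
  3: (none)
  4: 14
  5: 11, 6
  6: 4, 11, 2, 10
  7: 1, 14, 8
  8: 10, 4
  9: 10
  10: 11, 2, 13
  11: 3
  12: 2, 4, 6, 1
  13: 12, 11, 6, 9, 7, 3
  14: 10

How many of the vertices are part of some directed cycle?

11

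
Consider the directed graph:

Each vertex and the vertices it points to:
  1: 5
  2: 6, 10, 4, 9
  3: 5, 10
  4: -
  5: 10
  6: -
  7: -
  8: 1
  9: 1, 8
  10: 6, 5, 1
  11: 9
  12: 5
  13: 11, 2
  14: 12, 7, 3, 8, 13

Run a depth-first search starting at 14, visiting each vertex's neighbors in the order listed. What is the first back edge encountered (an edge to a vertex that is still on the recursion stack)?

10->5

DFS from 14 (visiting each vertex's neighbors in the order listed); mark gray on enter, black on exit:
14 gray
  12 gray
    5 gray
      10 gray
        6 gray
        6 black
        10→5: 5 is gray → back edge
First back edge: 10 → 5.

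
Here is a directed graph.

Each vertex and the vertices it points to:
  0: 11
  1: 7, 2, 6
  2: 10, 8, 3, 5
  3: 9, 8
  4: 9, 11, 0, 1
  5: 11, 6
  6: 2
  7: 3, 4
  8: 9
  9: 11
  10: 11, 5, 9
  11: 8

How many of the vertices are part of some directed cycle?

10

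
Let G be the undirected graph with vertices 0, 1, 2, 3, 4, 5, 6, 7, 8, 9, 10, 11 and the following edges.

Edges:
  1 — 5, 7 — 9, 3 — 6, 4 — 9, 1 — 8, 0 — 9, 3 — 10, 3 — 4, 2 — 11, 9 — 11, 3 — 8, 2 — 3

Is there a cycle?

Yes

DFS, tracking each vertex's parent; an edge to a visited non-parent vertex closes a cycle.
Start from 10:
visit 10 (parent –)
  visit 3 (parent 10)
    visit 6 (parent 3)
      6–3: parent, skip
    3–10: parent, skip
    visit 8 (parent 3)
      visit 1 (parent 8)
        1–8: parent, skip
        visit 5 (parent 1)
          5–1: parent, skip
      8–3: parent, skip
    visit 4 (parent 3)
      4–3: parent, skip
      visit 9 (parent 4)
        visit 7 (parent 9)
          7–9: parent, skip
        visit 11 (parent 9)
          11–9: parent, skip
          visit 2 (parent 11)
            2–11: parent, skip
            2–3: 3 visited and ≠ parent → cycle
Cycle: 3 – 4 – 9 – 11 – 2 – 3.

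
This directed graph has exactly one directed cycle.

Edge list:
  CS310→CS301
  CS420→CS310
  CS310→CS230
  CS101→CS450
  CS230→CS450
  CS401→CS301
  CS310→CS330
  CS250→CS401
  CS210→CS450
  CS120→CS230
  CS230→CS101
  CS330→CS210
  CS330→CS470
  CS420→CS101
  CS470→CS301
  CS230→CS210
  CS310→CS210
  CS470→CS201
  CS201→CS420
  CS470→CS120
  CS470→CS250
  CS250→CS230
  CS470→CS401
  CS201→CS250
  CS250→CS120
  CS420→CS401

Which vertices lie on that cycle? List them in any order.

DFS with gray/black marking from CS330:
CS330 gray
  CS470 gray
    CS401 gray
      CS301 gray
      CS301 black
    CS401 black
    CS201 gray
      CS420 gray
        CS101 gray
          CS450 gray
          CS450 black
        CS101 black
        CS420→CS401: CS401 black — skip
        CS310 gray
          CS230 gray
            CS230→CS101: CS101 black — skip
            CS210 gray
              CS210→CS450: CS450 black — skip
            CS210 black
            CS230→CS450: CS450 black — skip
          CS230 black
          CS310→CS210: CS210 black — skip
          CS310→CS330: CS330 is gray → back edge
Back edge closes the cycle CS330 → CS470 → CS201 → CS420 → CS310 → CS330; its vertices are {CS201, CS310, CS330, CS420, CS470}.

CS201, CS310, CS330, CS420, CS470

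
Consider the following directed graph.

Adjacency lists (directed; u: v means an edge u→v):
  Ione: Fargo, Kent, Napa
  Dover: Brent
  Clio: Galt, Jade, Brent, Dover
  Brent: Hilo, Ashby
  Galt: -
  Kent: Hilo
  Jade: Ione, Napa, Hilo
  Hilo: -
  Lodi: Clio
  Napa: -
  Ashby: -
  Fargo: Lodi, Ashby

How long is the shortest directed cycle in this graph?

For each vertex v, BFS finds the shortest path from v back to v.
The shortest such closed walk is Clio → Jade → Ione → Fargo → Lodi → Clio, length 5.

5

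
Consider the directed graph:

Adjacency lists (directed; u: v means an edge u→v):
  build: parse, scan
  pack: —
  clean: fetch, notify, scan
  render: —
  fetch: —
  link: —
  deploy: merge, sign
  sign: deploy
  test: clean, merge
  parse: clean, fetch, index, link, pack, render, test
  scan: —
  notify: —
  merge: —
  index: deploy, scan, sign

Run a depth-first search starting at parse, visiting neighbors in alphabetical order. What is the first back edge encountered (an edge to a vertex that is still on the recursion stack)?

sign->deploy

DFS from parse (visiting neighbors in alphabetical order); mark gray on enter, black on exit:
parse gray
  clean gray
    fetch gray
    fetch black
    notify gray
    notify black
    scan gray
    scan black
  clean black
  parse→fetch: fetch black — skip
  index gray
    deploy gray
      merge gray
      merge black
      sign gray
        sign→deploy: deploy is gray → back edge
First back edge: sign → deploy.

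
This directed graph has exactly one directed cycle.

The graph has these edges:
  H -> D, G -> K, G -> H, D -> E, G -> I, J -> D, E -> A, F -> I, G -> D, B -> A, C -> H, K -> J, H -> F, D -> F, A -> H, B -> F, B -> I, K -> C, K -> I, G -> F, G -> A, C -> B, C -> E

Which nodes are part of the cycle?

DFS with gray/black marking from D:
D gray
  E gray
    A gray
      H gray
        F gray
          I gray
          I black
        F black
        H→D: D is gray → back edge
Back edge closes the cycle D → E → A → H → D; its vertices are {A, D, E, H}.

A, D, E, H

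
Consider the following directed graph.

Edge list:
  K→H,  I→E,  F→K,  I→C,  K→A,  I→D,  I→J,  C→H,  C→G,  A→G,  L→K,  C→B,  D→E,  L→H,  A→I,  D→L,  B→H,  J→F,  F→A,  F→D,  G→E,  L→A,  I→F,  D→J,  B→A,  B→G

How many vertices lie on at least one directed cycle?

9

A vertex is on a directed cycle iff it belongs to a strongly connected component of size ≥ 2 (or has a self-loop).
The vertices on cycles are {A, B, C, D, F, I, J, K, L} — 9 in total.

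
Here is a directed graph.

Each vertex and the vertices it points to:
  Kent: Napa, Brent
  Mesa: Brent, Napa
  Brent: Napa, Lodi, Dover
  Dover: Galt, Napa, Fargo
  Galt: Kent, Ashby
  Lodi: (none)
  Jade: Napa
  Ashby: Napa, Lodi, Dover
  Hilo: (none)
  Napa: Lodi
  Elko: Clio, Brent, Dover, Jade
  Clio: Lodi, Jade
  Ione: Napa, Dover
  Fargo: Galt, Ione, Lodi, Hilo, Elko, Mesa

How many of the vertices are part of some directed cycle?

A vertex is on a directed cycle iff it belongs to a strongly connected component of size ≥ 2 (or has a self-loop).
The vertices on cycles are {Elko, Galt, Ione, Kent, Mesa, Ashby, Brent, Dover, Fargo} — 9 in total.

9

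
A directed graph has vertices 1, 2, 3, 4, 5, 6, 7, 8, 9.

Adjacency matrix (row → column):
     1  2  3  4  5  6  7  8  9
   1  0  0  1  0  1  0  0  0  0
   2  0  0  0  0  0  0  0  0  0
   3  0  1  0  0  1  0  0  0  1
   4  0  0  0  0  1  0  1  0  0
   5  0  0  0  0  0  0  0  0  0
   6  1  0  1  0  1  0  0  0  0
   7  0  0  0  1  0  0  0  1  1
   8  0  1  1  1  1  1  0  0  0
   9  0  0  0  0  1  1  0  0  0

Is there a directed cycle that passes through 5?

No

5 lies on a cycle iff there is a path from 5 back to itself.
Exploring from 5, it never reaches itself; equivalently, its strongly connected component is a singleton.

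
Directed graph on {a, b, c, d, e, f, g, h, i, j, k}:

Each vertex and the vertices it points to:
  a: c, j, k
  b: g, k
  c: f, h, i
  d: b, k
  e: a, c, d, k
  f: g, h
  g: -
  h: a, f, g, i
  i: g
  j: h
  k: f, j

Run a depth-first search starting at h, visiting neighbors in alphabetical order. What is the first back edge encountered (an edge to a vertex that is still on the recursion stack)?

f->h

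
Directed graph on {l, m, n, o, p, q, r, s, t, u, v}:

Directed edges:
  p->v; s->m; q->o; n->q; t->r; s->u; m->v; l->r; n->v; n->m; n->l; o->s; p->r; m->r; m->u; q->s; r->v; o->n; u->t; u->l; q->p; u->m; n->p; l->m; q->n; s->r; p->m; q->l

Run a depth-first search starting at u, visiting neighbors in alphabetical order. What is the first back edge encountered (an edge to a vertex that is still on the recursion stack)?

DFS from u (visiting neighbors in alphabetical order); mark gray on enter, black on exit:
u gray
  l gray
    m gray
      r gray
        v gray
        v black
      r black
      m→u: u is gray → back edge
First back edge: m → u.

m->u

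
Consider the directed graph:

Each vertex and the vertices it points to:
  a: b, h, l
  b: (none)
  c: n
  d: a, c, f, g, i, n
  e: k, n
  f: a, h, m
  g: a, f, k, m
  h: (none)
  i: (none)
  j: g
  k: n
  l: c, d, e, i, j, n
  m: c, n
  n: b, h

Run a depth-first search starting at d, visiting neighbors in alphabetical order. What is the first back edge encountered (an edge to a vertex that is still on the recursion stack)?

DFS from d (visiting neighbors in alphabetical order); mark gray on enter, black on exit:
d gray
  a gray
    b gray
    b black
    h gray
    h black
    l gray
      c gray
        n gray
          n→b: b black — skip
          n→h: h black — skip
        n black
      c black
      l→d: d is gray → back edge
First back edge: l → d.

l→d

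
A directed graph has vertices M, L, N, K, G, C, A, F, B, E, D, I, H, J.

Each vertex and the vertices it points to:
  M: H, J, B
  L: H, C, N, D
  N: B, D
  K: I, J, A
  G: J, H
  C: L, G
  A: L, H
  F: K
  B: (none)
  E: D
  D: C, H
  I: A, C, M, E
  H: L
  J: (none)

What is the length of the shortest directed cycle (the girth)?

For each vertex v, BFS finds the shortest path from v back to v.
The shortest such closed walk is C → L → C, length 2.

2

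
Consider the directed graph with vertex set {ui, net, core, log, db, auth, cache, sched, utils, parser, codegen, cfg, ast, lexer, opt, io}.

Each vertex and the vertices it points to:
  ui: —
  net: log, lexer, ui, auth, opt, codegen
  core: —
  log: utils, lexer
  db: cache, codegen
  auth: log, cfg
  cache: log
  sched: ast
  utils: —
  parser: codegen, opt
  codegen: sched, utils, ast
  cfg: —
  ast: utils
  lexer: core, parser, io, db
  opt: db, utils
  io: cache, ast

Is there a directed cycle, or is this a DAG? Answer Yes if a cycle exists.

Yes

DFS with white/gray/black marking, starting from cfg:
cfg gray
cfg black
ui gray
ui black
net gray
  log gray
    utils gray
    utils black
    lexer gray
      core gray
      core black
      parser gray
        codegen gray
          sched gray
            ast gray
              ast→utils: utils black — skip
            ast black
          sched black
          codegen→utils: utils black — skip
          codegen→ast: ast black — skip
        codegen black
        opt gray
          db gray
            cache gray
              cache→log: log is gray → back edge
Back edge found, so a cycle exists: log → lexer → parser → opt → db → cache → log.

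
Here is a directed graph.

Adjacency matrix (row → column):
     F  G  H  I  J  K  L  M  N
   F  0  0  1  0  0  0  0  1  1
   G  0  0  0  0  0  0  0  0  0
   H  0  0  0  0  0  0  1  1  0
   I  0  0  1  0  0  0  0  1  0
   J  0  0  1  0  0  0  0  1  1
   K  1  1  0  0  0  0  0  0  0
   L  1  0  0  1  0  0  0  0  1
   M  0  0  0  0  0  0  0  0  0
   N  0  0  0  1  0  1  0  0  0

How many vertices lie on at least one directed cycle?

6

A vertex is on a directed cycle iff it belongs to a strongly connected component of size ≥ 2 (or has a self-loop).
The vertices on cycles are {F, H, I, K, L, N} — 6 in total.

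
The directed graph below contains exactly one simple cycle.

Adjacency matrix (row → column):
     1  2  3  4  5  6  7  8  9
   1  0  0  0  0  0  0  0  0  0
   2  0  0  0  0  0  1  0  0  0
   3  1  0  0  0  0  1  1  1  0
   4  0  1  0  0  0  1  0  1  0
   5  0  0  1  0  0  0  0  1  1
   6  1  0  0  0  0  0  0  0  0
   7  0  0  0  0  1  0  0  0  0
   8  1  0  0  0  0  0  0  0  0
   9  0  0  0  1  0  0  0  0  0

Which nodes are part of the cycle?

DFS with gray/black marking from 5:
5 gray
  3 gray
    6 gray
      1 gray
      1 black
    6 black
    8 gray
      8→1: 1 black — skip
    8 black
    3→1: 1 black — skip
    7 gray
      7→5: 5 is gray → back edge
Back edge closes the cycle 5 → 3 → 7 → 5; its vertices are {3, 5, 7}.

3, 5, 7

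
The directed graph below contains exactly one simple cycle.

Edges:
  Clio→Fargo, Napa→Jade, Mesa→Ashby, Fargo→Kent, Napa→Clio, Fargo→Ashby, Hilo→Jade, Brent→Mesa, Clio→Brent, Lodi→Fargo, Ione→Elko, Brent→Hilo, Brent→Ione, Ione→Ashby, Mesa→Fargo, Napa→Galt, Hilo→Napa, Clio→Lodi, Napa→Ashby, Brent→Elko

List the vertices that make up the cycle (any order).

Clio, Hilo, Napa, Brent

DFS with gray/black marking from Napa:
Napa gray
  Galt gray
  Galt black
  Ashby gray
  Ashby black
  Clio gray
    Fargo gray
      Fargo→Ashby: Ashby black — skip
      Kent gray
      Kent black
    Fargo black
    Lodi gray
      Lodi→Fargo: Fargo black — skip
    Lodi black
    Brent gray
      Elko gray
      Elko black
      Hilo gray
        Jade gray
        Jade black
        Hilo→Napa: Napa is gray → back edge
Back edge closes the cycle Napa → Clio → Brent → Hilo → Napa; its vertices are {Clio, Hilo, Napa, Brent}.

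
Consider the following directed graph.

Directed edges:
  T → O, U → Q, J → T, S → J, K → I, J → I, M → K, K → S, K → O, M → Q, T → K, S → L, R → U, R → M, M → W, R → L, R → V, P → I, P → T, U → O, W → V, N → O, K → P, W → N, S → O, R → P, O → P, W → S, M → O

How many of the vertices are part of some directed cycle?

A vertex is on a directed cycle iff it belongs to a strongly connected component of size ≥ 2 (or has a self-loop).
The vertices on cycles are {J, K, O, P, S, T} — 6 in total.

6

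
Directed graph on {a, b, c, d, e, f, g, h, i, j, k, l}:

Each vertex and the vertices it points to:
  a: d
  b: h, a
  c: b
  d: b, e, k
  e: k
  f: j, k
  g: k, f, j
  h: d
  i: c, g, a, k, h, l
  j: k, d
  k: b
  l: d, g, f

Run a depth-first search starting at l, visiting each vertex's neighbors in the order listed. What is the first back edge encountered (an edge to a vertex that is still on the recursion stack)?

DFS from l (visiting each vertex's neighbors in the order listed); mark gray on enter, black on exit:
l gray
  d gray
    b gray
      h gray
        h→d: d is gray → back edge
First back edge: h → d.

h→d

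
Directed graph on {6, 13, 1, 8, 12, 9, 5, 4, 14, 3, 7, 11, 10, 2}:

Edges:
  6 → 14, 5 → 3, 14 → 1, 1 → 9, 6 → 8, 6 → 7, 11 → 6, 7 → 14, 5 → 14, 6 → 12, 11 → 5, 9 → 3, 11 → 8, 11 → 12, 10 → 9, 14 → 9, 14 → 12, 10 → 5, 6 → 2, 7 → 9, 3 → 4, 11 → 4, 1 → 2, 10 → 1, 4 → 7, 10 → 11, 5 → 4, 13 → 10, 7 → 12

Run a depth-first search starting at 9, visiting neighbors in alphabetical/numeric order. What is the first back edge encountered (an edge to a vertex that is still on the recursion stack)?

7→9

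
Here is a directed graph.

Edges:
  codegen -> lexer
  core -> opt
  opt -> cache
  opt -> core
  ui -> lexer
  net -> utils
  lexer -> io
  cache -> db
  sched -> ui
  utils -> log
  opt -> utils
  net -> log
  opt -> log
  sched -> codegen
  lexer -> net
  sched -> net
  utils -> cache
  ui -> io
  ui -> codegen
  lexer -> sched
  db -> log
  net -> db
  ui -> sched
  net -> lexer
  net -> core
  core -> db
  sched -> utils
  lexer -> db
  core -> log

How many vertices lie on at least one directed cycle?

A vertex is on a directed cycle iff it belongs to a strongly connected component of size ≥ 2 (or has a self-loop).
The vertices on cycles are {ui, net, opt, core, lexer, sched, codegen} — 7 in total.

7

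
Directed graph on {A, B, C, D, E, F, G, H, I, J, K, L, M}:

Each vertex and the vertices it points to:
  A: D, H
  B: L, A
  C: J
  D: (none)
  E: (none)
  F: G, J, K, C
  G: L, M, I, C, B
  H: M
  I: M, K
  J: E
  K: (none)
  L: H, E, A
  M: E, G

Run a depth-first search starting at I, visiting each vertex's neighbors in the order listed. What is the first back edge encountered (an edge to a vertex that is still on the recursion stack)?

DFS from I (visiting each vertex's neighbors in the order listed); mark gray on enter, black on exit:
I gray
  M gray
    E gray
    E black
    G gray
      L gray
        H gray
          H→M: M is gray → back edge
First back edge: H → M.

H→M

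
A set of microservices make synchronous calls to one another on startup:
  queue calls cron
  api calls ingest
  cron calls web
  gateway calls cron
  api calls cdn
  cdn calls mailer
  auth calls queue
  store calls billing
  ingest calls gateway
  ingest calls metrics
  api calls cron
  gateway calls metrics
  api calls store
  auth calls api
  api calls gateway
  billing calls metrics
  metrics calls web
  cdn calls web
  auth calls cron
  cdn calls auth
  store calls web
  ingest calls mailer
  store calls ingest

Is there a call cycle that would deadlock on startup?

DFS with white/gray/black marking, starting from cdn:
cdn gray
  mailer gray
  mailer black
  web gray
  web black
  auth gray
    queue gray
      cron gray
        cron→web: web black — skip
      cron black
    queue black
    api gray
      api→cron: cron black — skip
      ingest gray
        metrics gray
          metrics→web: web black — skip
        metrics black
        ingest→mailer: mailer black — skip
        gateway gray
          gateway→cron: cron black — skip
          gateway→metrics: metrics black — skip
        gateway black
      ingest black
      api→gateway: gateway black — skip
      store gray
        store→ingest: ingest black — skip
        store→web: web black — skip
        billing gray
          billing→metrics: metrics black — skip
        billing black
      store black
      api→cdn: cdn is gray → back edge
Back edge found, so a cycle exists: cdn → auth → api → cdn.

Yes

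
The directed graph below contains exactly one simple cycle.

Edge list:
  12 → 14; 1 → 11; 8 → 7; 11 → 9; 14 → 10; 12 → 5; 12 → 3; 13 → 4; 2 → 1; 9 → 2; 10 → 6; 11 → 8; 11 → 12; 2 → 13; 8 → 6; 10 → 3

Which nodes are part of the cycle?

1, 2, 9, 11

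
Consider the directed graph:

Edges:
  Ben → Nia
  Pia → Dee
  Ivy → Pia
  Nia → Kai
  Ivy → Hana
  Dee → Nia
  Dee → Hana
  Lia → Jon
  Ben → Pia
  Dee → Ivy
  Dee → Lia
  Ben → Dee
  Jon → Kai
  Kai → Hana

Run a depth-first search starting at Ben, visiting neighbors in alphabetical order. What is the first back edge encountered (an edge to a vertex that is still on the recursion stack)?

Pia->Dee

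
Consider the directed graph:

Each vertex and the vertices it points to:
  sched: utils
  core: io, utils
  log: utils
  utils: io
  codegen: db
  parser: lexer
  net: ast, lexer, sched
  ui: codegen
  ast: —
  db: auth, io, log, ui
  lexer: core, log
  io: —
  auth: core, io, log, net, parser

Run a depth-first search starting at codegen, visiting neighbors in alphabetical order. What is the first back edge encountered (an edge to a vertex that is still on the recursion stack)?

ui->codegen

DFS from codegen (visiting neighbors in alphabetical order); mark gray on enter, black on exit:
codegen gray
  db gray
    auth gray
      core gray
        io gray
        io black
        utils gray
          utils→io: io black — skip
        utils black
      core black
      auth→io: io black — skip
      log gray
        log→utils: utils black — skip
      log black
      net gray
        ast gray
        ast black
        lexer gray
          lexer→core: core black — skip
          lexer→log: log black — skip
        lexer black
        sched gray
          sched→utils: utils black — skip
        sched black
      net black
      parser gray
        parser→lexer: lexer black — skip
      parser black
    auth black
    db→io: io black — skip
    db→log: log black — skip
    ui gray
      ui→codegen: codegen is gray → back edge
First back edge: ui → codegen.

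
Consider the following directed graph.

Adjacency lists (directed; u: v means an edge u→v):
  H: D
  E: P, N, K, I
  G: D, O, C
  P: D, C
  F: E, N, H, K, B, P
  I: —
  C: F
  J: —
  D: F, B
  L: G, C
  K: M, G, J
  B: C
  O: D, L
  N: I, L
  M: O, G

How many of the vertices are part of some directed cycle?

13

A vertex is on a directed cycle iff it belongs to a strongly connected component of size ≥ 2 (or has a self-loop).
The vertices on cycles are {B, C, D, E, F, G, H, K, L, M, N, O, P} — 13 in total.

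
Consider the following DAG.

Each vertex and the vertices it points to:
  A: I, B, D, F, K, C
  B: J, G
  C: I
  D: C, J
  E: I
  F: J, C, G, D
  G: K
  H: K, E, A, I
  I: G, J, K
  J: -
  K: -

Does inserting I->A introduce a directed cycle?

Yes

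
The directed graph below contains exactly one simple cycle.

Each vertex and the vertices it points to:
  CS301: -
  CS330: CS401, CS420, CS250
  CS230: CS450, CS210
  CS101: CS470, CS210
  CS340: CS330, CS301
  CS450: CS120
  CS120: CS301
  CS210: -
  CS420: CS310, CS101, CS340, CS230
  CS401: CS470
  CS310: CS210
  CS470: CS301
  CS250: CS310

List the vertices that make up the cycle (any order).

CS330, CS340, CS420

DFS with gray/black marking from CS330:
CS330 gray
  CS401 gray
    CS470 gray
      CS301 gray
      CS301 black
    CS470 black
  CS401 black
  CS420 gray
    CS310 gray
      CS210 gray
      CS210 black
    CS310 black
    CS101 gray
      CS101→CS470: CS470 black — skip
      CS101→CS210: CS210 black — skip
    CS101 black
    CS340 gray
      CS340→CS330: CS330 is gray → back edge
Back edge closes the cycle CS330 → CS420 → CS340 → CS330; its vertices are {CS330, CS340, CS420}.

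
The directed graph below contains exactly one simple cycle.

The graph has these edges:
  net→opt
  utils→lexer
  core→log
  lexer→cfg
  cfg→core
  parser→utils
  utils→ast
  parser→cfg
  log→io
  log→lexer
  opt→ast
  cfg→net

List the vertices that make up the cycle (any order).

DFS with gray/black marking from cfg:
cfg gray
  net gray
    opt gray
      ast gray
      ast black
    opt black
  net black
  core gray
    log gray
      io gray
      io black
      lexer gray
        lexer→cfg: cfg is gray → back edge
Back edge closes the cycle cfg → core → log → lexer → cfg; its vertices are {cfg, log, core, lexer}.

cfg, log, core, lexer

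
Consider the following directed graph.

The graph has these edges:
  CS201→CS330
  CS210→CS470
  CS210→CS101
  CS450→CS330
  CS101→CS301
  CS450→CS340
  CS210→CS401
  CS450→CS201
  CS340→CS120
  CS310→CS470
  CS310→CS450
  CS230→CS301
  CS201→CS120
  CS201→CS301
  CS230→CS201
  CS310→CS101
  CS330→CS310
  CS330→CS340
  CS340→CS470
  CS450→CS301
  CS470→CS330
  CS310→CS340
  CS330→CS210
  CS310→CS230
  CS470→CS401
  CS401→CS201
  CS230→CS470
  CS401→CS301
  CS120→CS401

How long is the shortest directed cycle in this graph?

3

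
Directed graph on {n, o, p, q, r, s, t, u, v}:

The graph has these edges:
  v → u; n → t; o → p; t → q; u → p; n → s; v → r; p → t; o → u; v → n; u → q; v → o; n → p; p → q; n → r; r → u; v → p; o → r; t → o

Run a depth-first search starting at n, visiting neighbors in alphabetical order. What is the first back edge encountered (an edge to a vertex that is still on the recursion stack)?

o→p

DFS from n (visiting neighbors in alphabetical order); mark gray on enter, black on exit:
n gray
  p gray
    q gray
    q black
    t gray
      o gray
        o→p: p is gray → back edge
First back edge: o → p.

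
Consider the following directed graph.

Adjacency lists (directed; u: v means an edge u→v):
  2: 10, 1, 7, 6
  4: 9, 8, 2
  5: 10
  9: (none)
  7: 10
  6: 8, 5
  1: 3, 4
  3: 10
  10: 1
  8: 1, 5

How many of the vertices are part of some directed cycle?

A vertex is on a directed cycle iff it belongs to a strongly connected component of size ≥ 2 (or has a self-loop).
The vertices on cycles are {1, 2, 3, 4, 5, 6, 7, 8, 10} — 9 in total.

9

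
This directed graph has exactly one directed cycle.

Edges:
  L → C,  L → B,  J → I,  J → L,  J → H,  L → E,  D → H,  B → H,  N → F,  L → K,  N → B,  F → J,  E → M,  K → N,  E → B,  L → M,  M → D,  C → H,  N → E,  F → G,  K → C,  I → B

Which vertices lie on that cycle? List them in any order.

DFS with gray/black marking from F:
F gray
  G gray
  G black
  J gray
    L gray
      K gray
        C gray
          H gray
          H black
        C black
        N gray
          E gray
            B gray
              B→H: H black — skip
            B black
            M gray
              D gray
                D→H: H black — skip
              D black
            M black
          E black
          N→F: F is gray → back edge
Back edge closes the cycle F → J → L → K → N → F; its vertices are {F, J, K, L, N}.

F, J, K, L, N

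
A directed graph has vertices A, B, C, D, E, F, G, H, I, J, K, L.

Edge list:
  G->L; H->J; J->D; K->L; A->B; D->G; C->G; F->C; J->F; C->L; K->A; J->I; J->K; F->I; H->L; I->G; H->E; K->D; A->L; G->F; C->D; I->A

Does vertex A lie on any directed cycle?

No

A lies on a cycle iff there is a path from A back to itself.
Exploring from A, it never reaches itself; equivalently, its strongly connected component is a singleton.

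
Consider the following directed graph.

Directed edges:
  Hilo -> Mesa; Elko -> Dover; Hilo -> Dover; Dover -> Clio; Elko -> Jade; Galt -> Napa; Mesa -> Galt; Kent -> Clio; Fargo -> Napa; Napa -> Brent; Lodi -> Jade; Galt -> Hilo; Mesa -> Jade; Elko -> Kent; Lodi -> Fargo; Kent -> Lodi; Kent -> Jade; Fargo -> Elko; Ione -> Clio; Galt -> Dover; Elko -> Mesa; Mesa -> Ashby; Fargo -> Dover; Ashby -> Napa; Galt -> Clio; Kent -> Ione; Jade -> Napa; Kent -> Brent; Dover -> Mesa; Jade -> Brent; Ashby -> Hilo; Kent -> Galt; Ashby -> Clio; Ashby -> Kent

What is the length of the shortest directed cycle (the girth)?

3

For each vertex v, BFS finds the shortest path from v back to v.
The shortest such closed walk is Mesa → Galt → Dover → Mesa, length 3.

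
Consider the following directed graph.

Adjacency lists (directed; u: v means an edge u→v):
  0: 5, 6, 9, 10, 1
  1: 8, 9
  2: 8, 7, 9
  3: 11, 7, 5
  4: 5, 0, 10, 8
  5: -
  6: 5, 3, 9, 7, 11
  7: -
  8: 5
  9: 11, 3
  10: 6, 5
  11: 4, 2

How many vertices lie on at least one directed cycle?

9

A vertex is on a directed cycle iff it belongs to a strongly connected component of size ≥ 2 (or has a self-loop).
The vertices on cycles are {0, 1, 2, 3, 4, 6, 9, 10, 11} — 9 in total.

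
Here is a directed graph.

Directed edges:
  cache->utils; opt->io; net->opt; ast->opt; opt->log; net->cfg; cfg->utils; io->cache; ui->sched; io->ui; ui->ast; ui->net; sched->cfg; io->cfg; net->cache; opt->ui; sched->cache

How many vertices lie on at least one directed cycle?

A vertex is on a directed cycle iff it belongs to a strongly connected component of size ≥ 2 (or has a self-loop).
The vertices on cycles are {io, ui, ast, net, opt} — 5 in total.

5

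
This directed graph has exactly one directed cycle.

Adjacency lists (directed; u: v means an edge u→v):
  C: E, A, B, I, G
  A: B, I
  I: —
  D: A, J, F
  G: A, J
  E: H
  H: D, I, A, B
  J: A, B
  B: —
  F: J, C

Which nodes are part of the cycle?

DFS with gray/black marking from D:
D gray
  A gray
    B gray
    B black
    I gray
    I black
  A black
  J gray
    J→A: A black — skip
    J→B: B black — skip
  J black
  F gray
    F→J: J black — skip
    C gray
      E gray
        H gray
          H→D: D is gray → back edge
Back edge closes the cycle D → F → C → E → H → D; its vertices are {C, D, E, F, H}.

C, D, E, F, H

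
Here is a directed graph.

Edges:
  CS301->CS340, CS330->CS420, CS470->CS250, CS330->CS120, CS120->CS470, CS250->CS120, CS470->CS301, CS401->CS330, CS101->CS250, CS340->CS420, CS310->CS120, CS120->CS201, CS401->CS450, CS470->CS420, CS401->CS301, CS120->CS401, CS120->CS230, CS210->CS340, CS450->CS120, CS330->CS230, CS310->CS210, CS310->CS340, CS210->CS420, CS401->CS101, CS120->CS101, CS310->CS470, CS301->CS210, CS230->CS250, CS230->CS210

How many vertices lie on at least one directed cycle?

8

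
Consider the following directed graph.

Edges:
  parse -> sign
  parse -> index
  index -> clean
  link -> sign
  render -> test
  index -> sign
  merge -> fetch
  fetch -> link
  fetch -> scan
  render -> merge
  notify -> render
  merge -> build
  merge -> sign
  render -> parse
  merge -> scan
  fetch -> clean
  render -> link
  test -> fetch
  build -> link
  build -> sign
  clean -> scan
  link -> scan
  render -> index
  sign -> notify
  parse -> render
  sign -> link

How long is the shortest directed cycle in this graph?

For each vertex v, BFS finds the shortest path from v back to v.
The shortest such closed walk is render → parse → render, length 2.

2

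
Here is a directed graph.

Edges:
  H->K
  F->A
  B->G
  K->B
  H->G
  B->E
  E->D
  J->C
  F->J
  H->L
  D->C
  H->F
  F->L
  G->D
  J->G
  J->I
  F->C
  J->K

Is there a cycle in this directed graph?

DFS with white/gray/black marking, starting from I:
I gray
I black
G gray
  D gray
    C gray
    C black
  D black
G black
H gray
  K gray
    B gray
      B→G: G black — skip
      E gray
        E→D: D black — skip
      E black
    B black
  K black
  F gray
    F→C: C black — skip
    J gray
      J→K: K black — skip
      J→G: G black — skip
      J→I: I black — skip
      J→C: C black — skip
    J black
    A gray
    A black
    L gray
    L black
  F black
  H→L: L black — skip
  H→G: G black — skip
H black
Every edge goes to a white or black vertex — no back edge, so the graph is acyclic.

No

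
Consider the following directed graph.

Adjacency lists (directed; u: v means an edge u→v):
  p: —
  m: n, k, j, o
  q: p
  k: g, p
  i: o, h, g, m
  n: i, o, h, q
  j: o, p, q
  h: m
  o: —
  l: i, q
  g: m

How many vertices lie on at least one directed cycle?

6

A vertex is on a directed cycle iff it belongs to a strongly connected component of size ≥ 2 (or has a self-loop).
The vertices on cycles are {g, h, i, k, m, n} — 6 in total.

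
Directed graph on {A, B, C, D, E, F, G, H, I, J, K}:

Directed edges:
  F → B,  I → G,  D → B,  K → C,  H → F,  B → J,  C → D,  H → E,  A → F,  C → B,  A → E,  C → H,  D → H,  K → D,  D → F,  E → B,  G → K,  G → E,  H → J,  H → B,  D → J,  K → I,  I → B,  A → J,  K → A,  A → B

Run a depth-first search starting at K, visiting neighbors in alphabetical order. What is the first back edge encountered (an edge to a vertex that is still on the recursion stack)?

G→K

DFS from K (visiting neighbors in alphabetical order); mark gray on enter, black on exit:
K gray
  A gray
    B gray
      J gray
      J black
    B black
    E gray
      E→B: B black — skip
    E black
    F gray
      F→B: B black — skip
    F black
    A→J: J black — skip
  A black
  C gray
    C→B: B black — skip
    D gray
      D→B: B black — skip
      D→F: F black — skip
      H gray
        H→B: B black — skip
        H→E: E black — skip
        H→F: F black — skip
        H→J: J black — skip
      H black
      D→J: J black — skip
    D black
    C→H: H black — skip
  C black
  K→D: D black — skip
  I gray
    I→B: B black — skip
    G gray
      G→E: E black — skip
      G→K: K is gray → back edge
First back edge: G → K.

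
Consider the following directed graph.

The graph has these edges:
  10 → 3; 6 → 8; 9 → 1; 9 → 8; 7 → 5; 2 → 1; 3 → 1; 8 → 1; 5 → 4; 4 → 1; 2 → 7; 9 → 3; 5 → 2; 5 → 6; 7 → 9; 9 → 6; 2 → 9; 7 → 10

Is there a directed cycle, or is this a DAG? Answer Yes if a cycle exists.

DFS with white/gray/black marking, starting from 7:
7 gray
  9 gray
    1 gray
    1 black
    3 gray
      3→1: 1 black — skip
    3 black
    6 gray
      8 gray
        8→1: 1 black — skip
      8 black
    6 black
    9→8: 8 black — skip
  9 black
  5 gray
    5→6: 6 black — skip
    2 gray
      2→9: 9 black — skip
      2→1: 1 black — skip
      2→7: 7 is gray → back edge
Back edge found, so a cycle exists: 7 → 5 → 2 → 7.

Yes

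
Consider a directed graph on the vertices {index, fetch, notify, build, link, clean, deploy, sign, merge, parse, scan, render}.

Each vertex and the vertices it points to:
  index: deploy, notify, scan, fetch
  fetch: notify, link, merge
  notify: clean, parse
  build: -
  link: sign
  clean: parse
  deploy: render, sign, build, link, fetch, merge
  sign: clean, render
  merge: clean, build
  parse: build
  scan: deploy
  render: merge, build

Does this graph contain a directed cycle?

DFS with white/gray/black marking, starting from build:
build gray
build black
index gray
  deploy gray
    render gray
      merge gray
        clean gray
          parse gray
            parse→build: build black — skip
          parse black
        clean black
        merge→build: build black — skip
      merge black
      render→build: build black — skip
    render black
    sign gray
      sign→clean: clean black — skip
      sign→render: render black — skip
    sign black
    deploy→build: build black — skip
    link gray
      link→sign: sign black — skip
    link black
    fetch gray
      notify gray
        notify→clean: clean black — skip
        notify→parse: parse black — skip
      notify black
      fetch→link: link black — skip
      fetch→merge: merge black — skip
    fetch black
    deploy→merge: merge black — skip
  deploy black
  index→notify: notify black — skip
  scan gray
    scan→deploy: deploy black — skip
  scan black
  index→fetch: fetch black — skip
index black
Every edge goes to a white or black vertex — no back edge, so the graph is acyclic.

No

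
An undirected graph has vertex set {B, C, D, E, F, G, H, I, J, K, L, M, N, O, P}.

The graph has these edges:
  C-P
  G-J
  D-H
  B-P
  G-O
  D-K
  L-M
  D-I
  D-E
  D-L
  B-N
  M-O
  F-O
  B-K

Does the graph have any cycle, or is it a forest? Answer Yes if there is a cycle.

DFS, tracking each vertex's parent; an edge to a visited non-parent vertex closes a cycle.
Start from F:
visit F (parent –)
  visit O (parent F)
    O–F: parent, skip
    visit G (parent O)
      G–O: parent, skip
      visit J (parent G)
        J–G: parent, skip
    visit M (parent O)
      M–O: parent, skip
      visit L (parent M)
        visit D (parent L)
          visit H (parent D)
            H–D: parent, skip
          visit K (parent D)
            K–D: parent, skip
            visit B (parent K)
              visit P (parent B)
                P–B: parent, skip
                visit C (parent P)
                  C–P: parent, skip
              B–K: parent, skip
              visit N (parent B)
                N–B: parent, skip
          visit E (parent D)
            E–D: parent, skip
          D–L: parent, skip
          visit I (parent D)
            I–D: parent, skip
        L–M: parent, skip
No non-parent visited neighbor found — the graph is a forest.

No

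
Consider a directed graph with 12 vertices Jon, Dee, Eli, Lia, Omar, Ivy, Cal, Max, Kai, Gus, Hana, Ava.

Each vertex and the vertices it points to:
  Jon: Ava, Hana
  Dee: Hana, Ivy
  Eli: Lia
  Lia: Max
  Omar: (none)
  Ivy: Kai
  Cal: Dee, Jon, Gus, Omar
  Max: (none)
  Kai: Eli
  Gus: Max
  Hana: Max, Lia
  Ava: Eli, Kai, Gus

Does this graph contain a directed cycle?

DFS with white/gray/black marking, starting from Ava:
Ava gray
  Eli gray
    Lia gray
      Max gray
      Max black
    Lia black
  Eli black
  Kai gray
    Kai→Eli: Eli black — skip
  Kai black
  Gus gray
    Gus→Max: Max black — skip
  Gus black
Ava black
Jon gray
  Jon→Ava: Ava black — skip
  Hana gray
    Hana→Max: Max black — skip
    Hana→Lia: Lia black — skip
  Hana black
Jon black
Dee gray
  Dee→Hana: Hana black — skip
  Ivy gray
    Ivy→Kai: Kai black — skip
  Ivy black
Dee black
Omar gray
Omar black
Cal gray
  Cal→Dee: Dee black — skip
  Cal→Jon: Jon black — skip
  Cal→Gus: Gus black — skip
  Cal→Omar: Omar black — skip
Cal black
Every edge goes to a white or black vertex — no back edge, so the graph is acyclic.

No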